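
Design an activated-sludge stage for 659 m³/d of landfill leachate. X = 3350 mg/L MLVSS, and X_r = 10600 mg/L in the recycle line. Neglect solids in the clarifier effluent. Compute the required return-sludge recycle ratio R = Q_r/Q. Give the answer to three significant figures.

R = Q_r/Q = X/(X_r − X) = 3350 / (10600 − 3350) = 0.4621.

R ≈ 0.462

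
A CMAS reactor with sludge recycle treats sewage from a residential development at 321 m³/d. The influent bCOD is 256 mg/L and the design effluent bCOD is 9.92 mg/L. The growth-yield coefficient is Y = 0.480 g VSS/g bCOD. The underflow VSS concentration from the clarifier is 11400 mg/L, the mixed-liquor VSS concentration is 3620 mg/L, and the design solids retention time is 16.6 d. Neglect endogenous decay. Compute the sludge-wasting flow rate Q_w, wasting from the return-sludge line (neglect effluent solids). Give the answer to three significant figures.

With k_d = 0 the design equation reduces to V = Y Q (S₀−S) θ_c / X = 0.480 × 321 × (256 − 9.92) × 16.6 / 3620 = 173.9 m³.
Wasting from the return line (neglecting effluent solids): Q_w = V·X / (θ_c·X_r) = 173.9 × 3620 / (16.6 × 11400) = 3.326 m³/d.

Q_w ≈ 3.33 m³/d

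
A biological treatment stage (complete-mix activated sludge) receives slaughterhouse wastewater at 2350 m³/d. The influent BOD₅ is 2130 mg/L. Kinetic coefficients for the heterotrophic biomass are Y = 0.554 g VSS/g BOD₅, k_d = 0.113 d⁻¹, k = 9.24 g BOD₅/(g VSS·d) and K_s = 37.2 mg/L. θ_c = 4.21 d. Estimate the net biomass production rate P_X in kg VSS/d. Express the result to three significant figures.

From the Monod/SRT balance for a CMAS, S = K_s·(1+k_d θ_c)/[θ_c·(Y k − k_d) − 1] = 37.2 × (1 + 0.113 × 4.21) / [4.21 × (0.554 × 9.24 − 0.113) − 1] = 54.90 / 20.08 = 2.735 mg/L.
Observed yield with endogenous decay: Y_obs = Y / (1 + k_d·θ_c) = 0.554 / (1 + 0.113 × 4.21) = 0.554 / 1.476 = 0.3754 g VSS/g BOD₅.
Mass of BOD₅ removed per day: Q(S₀ − S) = 2350 × 2127 g/m³ = 4999 kg/d.
P_X = Y_obs · Q(S₀ − S) = 0.3754 × 4999 = 1877 kg VSS/d.

P_X ≈ 1880 kg VSS/d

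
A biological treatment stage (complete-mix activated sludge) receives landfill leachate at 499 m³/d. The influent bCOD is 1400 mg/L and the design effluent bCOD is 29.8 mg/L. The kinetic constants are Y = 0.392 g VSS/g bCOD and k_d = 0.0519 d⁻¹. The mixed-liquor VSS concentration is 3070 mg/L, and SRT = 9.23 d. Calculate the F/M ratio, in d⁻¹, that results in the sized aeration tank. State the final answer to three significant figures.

F/M ≈ 0.418 d⁻¹

Rearranging the biomass balance for a CMAS with decay, V = Y·Q·ΔS·θ_c / [X·(1+k_d θ_c)] = 0.392 × 499 × (1400 − 29.8) × 9.23 / [3070 × (1 + 0.0519 × 9.23)] = 2.47×10^6 / 4541 = 544.8 m³.
F/M = applied load / biomass = Q·S₀/(V·X) = 499 × 1400 / (544.8 × 3070) = 0.4177 d⁻¹.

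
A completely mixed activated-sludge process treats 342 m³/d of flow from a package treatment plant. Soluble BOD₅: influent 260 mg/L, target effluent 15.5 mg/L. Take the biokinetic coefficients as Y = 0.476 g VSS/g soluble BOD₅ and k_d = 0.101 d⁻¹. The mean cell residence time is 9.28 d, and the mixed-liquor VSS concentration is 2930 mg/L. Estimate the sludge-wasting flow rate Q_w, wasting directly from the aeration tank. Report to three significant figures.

Q_w ≈ 7.01 m³/d

Steady-state biomass mass balance: V·X·(1 + k_d·θ_c) = Y·Q·(S₀ − S)·θ_c, so V = 0.476 × 342 × (260 − 15.5) × 9.28 / [2930 × (1 + 0.101 × 9.28)] = 3.69×10^5 / 5676 = 65.07 m³.
With mixed-liquor wasting, θ_c = V/Q_w, so Q_w = V/θ_c = 65.07/9.28 = 7.012 m³/d.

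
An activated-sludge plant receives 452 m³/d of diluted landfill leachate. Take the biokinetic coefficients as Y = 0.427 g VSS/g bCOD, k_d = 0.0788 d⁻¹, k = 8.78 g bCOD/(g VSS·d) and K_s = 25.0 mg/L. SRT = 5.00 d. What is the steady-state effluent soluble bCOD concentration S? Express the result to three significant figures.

Effluent substrate depends only on kinetics and SRT: S = K_s(1 + k_d θ_c) / [θ_c(Yk − k_d) − 1] = 25.0 × (1 + 0.0788 × 5.00) / [5.00 × (0.427 × 8.78 − 0.0788) − 1] = 34.85 / 17.35 = 2.008 mg/L.

S ≈ 2.01 mg/L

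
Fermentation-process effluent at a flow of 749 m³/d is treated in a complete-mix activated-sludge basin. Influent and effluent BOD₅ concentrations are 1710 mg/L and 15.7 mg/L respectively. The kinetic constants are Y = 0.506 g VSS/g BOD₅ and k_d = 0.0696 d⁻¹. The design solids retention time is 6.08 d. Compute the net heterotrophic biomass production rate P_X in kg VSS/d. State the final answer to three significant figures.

Correct the yield for decay: Y_obs = Y/(1 + k_d θ_c) = 0.506 / (1 + 0.0696 × 6.08) = 0.506 / 1.423 = 0.3555.
Mass of BOD₅ removed per day: Q(S₀ − S) = 749 × 1694 g/m³ = 1269 kg/d.
Biomass produced: P_X = Y_obs·Q·ΔS = 0.3555 × 1269 ≈ 451.2 kg VSS/d.

P_X ≈ 451 kg VSS/d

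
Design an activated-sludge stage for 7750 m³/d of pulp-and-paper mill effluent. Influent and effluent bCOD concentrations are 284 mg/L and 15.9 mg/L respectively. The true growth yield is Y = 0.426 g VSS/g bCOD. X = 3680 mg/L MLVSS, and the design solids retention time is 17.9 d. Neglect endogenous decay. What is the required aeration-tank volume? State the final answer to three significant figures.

V·X = Y·Q·ΔS·θ_c gives V = 0.426 × 7750 × (284 − 15.9) × 17.9 / 3680 = 4305 m³.

V ≈ 4310 m³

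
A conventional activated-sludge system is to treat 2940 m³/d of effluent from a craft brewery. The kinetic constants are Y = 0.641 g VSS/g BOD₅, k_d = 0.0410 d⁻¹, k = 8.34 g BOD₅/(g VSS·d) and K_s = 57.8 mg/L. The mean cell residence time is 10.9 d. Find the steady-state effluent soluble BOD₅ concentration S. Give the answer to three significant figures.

For a completely mixed reactor with recycle the Lawrence–McCarty relation gives S = K_s·(1 + k_d·θ_c) / [θ_c·(Y·k − k_d) − 1] = 57.8 × (1 + 0.0410 × 10.9) / [10.9 × (0.641 × 8.34 − 0.0410) − 1] = 83.63 / 56.82 = 1.472 mg/L.

S ≈ 1.47 mg/L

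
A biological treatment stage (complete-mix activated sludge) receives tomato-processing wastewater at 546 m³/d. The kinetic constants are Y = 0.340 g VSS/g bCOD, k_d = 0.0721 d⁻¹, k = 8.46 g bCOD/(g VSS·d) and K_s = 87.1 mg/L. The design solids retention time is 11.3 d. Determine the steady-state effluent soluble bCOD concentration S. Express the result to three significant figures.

S ≈ 5.15 mg/L

For a completely mixed reactor with recycle the Lawrence–McCarty relation gives S = K_s·(1 + k_d·θ_c) / [θ_c·(Y·k − k_d) − 1] = 87.1 × (1 + 0.0721 × 11.3) / [11.3 × (0.340 × 8.46 − 0.0721) − 1] = 158.1 / 30.69 = 5.151 mg/L.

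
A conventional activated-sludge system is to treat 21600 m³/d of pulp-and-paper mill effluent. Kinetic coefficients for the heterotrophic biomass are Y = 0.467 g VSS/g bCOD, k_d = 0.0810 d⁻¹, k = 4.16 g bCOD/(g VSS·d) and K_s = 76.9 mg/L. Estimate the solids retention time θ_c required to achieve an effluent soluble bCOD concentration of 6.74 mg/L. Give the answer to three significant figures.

θ_c ≈ 13.2 d

Specific growth rate at S = 6.74 mg/L: μ = YkS/(K_s+S) = 0.467·4.16·6.74/(76.9+6.74) = 0.1566 d⁻¹.
θ_c = 1/(μ − k_d) = 1/(0.1566 − 0.0810) = 1/0.07555 = 13.24 d.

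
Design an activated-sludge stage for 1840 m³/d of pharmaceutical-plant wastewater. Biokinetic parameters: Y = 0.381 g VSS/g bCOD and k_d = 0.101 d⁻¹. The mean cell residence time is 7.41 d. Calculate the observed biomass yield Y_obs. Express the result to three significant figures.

Y_obs ≈ 0.218 g VSS/g bCOD

The observed yield is Y_obs = Y/(1 + k_d·θ_c) = 0.381 / (1 + 0.101 × 7.41) = 0.381 / 1.748 = 0.2179 g VSS per g bCOD removed.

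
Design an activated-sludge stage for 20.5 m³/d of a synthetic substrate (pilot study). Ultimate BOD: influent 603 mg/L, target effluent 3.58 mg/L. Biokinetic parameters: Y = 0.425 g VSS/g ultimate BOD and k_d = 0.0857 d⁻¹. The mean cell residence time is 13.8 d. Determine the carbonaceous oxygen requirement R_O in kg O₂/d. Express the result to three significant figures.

R_O ≈ 8.89 kg O₂/d

The observed yield is Y_obs = Y/(1 + k_d·θ_c) = 0.425 / (1 + 0.0857 × 13.8) = 0.425 / 2.183 = 0.1947 g VSS per g ultimate BOD removed.
Q·(S₀ − S) = 20.5 × (603 − 3.58) × 10⁻³ = 12.29 kg/d removed.
Biomass synthesised: P_X = Y_obs × 12.29 = 2.393 kg VSS/d.
R_O = Q·(S₀ − S) − 1.42·P_X = 12.29 − 1.42 × 2.393 = 8.890 kg O₂/d.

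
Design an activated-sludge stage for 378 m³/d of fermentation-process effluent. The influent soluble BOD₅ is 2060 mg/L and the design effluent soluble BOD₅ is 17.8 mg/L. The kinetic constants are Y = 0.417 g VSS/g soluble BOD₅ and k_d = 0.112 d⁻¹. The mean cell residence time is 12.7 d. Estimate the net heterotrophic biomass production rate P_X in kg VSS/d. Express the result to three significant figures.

Y_obs = Y / (1 + k_d θ_c) = 0.417 / (1 + 0.112 × 12.7) = 0.417 / 2.422 = 0.1721.
Mass of soluble BOD₅ removed per day: Q(S₀ − S) = 378 × 2042 g/m³ = 772.0 kg/d.
Biomass produced: P_X = Y_obs·Q·ΔS = 0.1721 × 772.0 ≈ 132.9 kg VSS/d.

P_X ≈ 133 kg VSS/d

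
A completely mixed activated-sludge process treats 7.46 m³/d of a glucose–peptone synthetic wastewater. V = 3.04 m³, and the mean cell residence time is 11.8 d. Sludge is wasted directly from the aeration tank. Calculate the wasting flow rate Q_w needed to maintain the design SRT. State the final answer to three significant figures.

Q_w ≈ 0.258 m³/d

Wasting from the aeration tank: Q_w = V / θ_c = 3.040 / 11.8 = 0.2576 m³/d.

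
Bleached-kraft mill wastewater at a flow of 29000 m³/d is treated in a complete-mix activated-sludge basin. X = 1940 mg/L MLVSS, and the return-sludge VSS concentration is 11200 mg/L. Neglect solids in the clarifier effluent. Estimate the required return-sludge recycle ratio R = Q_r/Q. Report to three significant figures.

R ≈ 0.210

Mass balance around the secondary clarifier (neglecting effluent solids): R = X / (X_r − X) = 1940 / (11200 − 1940) = 0.2095.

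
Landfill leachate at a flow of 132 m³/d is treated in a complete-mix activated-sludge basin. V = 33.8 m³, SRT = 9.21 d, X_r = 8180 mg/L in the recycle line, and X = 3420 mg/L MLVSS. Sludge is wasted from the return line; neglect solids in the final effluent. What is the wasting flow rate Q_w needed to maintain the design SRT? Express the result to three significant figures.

Q_w ≈ 1.53 m³/d

Q_w = (V·X)/(θ_c X_r) = 33.80 × 3420 / (9.21 × 8180) = 1.534 m³/d.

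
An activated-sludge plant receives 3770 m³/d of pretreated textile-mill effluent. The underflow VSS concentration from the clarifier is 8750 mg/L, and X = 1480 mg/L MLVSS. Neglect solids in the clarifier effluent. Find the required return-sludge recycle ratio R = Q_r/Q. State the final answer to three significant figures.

Mass balance around the secondary clarifier (neglecting effluent solids): R = X / (X_r − X) = 1480 / (8750 − 1480) = 0.2036.

R ≈ 0.204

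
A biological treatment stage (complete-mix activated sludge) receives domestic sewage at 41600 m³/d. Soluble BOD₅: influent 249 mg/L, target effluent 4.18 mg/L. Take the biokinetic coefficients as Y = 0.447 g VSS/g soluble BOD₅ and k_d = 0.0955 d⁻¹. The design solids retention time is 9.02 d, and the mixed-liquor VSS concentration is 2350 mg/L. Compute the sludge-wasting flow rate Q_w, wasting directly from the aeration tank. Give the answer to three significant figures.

Q_w ≈ 1040 m³/d

Rearranging the biomass balance for a CMAS with decay, V = Y·Q·ΔS·θ_c / [X·(1+k_d θ_c)] = 0.447 × 41600 × (249 − 4.18) × 9.02 / [2350 × (1 + 0.0955 × 9.02)] = 4.11×10^7 / 4374 = 9387 m³.
Wasting from the aeration tank: Q_w = V / θ_c = 9387 / 9.02 = 1041 m³/d.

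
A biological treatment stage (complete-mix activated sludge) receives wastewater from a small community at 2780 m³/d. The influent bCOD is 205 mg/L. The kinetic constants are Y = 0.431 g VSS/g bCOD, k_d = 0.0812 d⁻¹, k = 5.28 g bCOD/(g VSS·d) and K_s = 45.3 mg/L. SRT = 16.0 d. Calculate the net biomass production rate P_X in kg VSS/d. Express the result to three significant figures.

For a completely mixed reactor with recycle the Lawrence–McCarty relation gives S = K_s·(1 + k_d·θ_c) / [θ_c·(Y·k − k_d) − 1] = 45.3 × (1 + 0.0812 × 16.0) / [16.0 × (0.431 × 5.28 − 0.0812) − 1] = 104.2 / 34.11 = 3.053 mg/L.
The observed yield is Y_obs = Y/(1 + k_d·θ_c) = 0.431 / (1 + 0.0812 × 16.0) = 0.431 / 2.299 = 0.1875 g VSS per g bCOD removed.
ΔS = 205 − 3.05 = 201.9 mg/L, so the substrate removal rate is 2780 × 201.9/1000 = 561.4 kg bCOD/d.
Net biomass production P_X = Y_obs × Q·(S₀ − S) = 0.1875 × 561.4 = 105.2 kg VSS/d.

P_X ≈ 105 kg VSS/d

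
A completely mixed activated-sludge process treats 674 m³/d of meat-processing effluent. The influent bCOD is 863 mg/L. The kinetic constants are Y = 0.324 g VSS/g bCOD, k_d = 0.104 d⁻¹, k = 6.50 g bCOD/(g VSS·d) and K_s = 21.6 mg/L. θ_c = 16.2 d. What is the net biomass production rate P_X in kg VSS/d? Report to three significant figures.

Effluent substrate depends only on kinetics and SRT: S = K_s(1 + k_d θ_c) / [θ_c(Yk − k_d) − 1] = 21.6 × (1 + 0.104 × 16.2) / [16.2 × (0.324 × 6.50 − 0.104) − 1] = 57.99 / 31.43 = 1.845 mg/L.
The observed yield is Y_obs = Y/(1 + k_d·θ_c) = 0.324 / (1 + 0.104 × 16.2) = 0.324 / 2.685 = 0.1207 g VSS per g bCOD removed.
Substrate removed = Q·(S₀ − S) = 674 m³/d × (863 − 1.84) g/m³ = 5.8×10^5 g/d = 580.4 kg/d.
So the net sludge growth is P_X = 0.1207 × 580.4 = 70.04 kg VSS/d.

P_X ≈ 70.0 kg VSS/d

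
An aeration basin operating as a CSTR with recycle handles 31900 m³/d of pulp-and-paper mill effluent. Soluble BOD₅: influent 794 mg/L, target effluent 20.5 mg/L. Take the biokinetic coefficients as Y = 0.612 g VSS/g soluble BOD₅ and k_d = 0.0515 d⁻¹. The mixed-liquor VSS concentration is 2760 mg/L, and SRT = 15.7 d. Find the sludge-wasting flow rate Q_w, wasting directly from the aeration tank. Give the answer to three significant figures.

From the SRT design equation V = Y Q (S₀−S) θ_c / [X (1 + k_d θ_c)] = 0.612 × 31900 × (794 − 20.5) × 15.7 / [2760 × (1 + 0.0515 × 15.7)] = 2.37×10^8 / 4992 = 47497 m³.
Wasting from the aeration tank: Q_w = V / θ_c = 47497 / 15.7 = 3025 m³/d.

Q_w ≈ 3030 m³/d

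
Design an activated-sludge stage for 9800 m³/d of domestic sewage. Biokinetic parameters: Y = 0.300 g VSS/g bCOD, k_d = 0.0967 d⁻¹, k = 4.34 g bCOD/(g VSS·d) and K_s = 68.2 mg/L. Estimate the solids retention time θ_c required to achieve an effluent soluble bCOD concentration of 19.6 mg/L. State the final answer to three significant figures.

Specific growth rate at S = 19.6 mg/L: μ = YkS/(K_s+S) = 0.300·4.34·19.6/(68.2+19.6) = 0.2907 d⁻¹.
θ_c = 1/(μ − k_d) = 1/(0.2907 − 0.0967) = 1/0.1940 = 5.156 d.

θ_c ≈ 5.16 d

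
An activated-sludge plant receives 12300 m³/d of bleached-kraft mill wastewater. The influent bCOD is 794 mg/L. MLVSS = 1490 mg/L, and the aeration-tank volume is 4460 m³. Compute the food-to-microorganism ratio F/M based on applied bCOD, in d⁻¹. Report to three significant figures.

F/M ≈ 1.47 d⁻¹

F/M = applied load / biomass = Q·S₀/(V·X) = 12300 × 794 / (4460 × 1490) = 1.470 d⁻¹.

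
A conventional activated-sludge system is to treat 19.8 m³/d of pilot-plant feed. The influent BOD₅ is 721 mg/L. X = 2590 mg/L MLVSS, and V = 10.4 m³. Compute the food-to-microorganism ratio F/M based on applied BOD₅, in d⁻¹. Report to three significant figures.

Food-to-microorganism ratio F/M = Q S₀ / (V X) = 19.8 × 721 / (10.40 × 2590) = 0.5300 d⁻¹.

F/M ≈ 0.530 d⁻¹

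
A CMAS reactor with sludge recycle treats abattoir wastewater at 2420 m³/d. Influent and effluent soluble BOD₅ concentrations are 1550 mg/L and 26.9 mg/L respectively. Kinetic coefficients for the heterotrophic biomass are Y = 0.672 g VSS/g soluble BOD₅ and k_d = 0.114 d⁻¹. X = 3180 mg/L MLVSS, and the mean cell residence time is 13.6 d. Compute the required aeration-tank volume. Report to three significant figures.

V ≈ 4150 m³

Rearranging the biomass balance for a CMAS with decay, V = Y·Q·ΔS·θ_c / [X·(1+k_d θ_c)] = 0.672 × 2420 × (1550 − 26.9) × 13.6 / [3180 × (1 + 0.114 × 13.6)] = 3.37×10^7 / 8110 = 4154 m³.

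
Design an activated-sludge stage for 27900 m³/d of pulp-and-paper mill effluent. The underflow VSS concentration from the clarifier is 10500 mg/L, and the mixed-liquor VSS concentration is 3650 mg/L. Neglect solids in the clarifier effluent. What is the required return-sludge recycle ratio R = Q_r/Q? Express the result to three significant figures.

R ≈ 0.533

R = Q_r/Q = X/(X_r − X) = 3650 / (10500 − 3650) = 0.5328.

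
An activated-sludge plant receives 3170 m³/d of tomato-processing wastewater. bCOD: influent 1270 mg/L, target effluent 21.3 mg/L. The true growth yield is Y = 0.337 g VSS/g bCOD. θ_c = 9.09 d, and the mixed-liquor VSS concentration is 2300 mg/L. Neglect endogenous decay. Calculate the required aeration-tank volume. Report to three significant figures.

V ≈ 5270 m³

Biomass mass balance (decay neglected): V·X = Y·Q·(S₀ − S)·θ_c, so V = 0.337 × 3170 × (1270 − 21.3) × 9.09 / 2300 = 5272 m³.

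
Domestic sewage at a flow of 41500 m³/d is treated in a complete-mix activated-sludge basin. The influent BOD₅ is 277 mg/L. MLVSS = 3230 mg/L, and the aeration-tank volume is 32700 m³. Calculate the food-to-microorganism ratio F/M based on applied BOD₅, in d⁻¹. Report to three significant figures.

F/M = applied load / biomass = Q·S₀/(V·X) = 41500 × 277 / (32700 × 3230) = 0.1088 d⁻¹.

F/M ≈ 0.109 d⁻¹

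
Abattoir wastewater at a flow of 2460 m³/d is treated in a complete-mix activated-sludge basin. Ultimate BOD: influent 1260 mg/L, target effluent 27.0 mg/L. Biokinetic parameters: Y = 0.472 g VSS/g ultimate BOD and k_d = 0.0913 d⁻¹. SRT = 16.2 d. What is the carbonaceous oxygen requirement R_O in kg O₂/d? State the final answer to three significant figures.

Y_obs = Y / (1 + k_d θ_c) = 0.472 / (1 + 0.0913 × 16.2) = 0.472 / 2.479 = 0.1904.
ΔS = 1260 − 27.0 = 1233 mg/L, so the substrate removal rate is 2460 × 1233/1000 = 3033 kg ultimate BOD/d.
Biomass synthesised: P_X = Y_obs × 3033 = 577.5 kg VSS/d.
Carbonaceous O₂ demand = substrate oxidised − cell-mass equivalent = 3033 − 1.42 × 577.5 = 2213 kg O₂/d.

R_O ≈ 2210 kg O₂/d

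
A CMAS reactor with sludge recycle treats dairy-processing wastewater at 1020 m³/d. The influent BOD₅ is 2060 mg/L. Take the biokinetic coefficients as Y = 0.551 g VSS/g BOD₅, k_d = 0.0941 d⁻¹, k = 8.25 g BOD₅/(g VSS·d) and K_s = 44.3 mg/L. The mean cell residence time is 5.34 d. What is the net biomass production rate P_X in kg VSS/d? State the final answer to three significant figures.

P_X ≈ 769 kg VSS/d

Effluent substrate depends only on kinetics and SRT: S = K_s(1 + k_d θ_c) / [θ_c(Yk − k_d) − 1] = 44.3 × (1 + 0.0941 × 5.34) / [5.34 × (0.551 × 8.25 − 0.0941) − 1] = 66.56 / 22.77 = 2.923 mg/L.
Correct the yield for decay: Y_obs = Y/(1 + k_d θ_c) = 0.551 / (1 + 0.0941 × 5.34) = 0.551 / 1.502 = 0.3667.
Mass of BOD₅ removed per day: Q(S₀ − S) = 1020 × 2057 g/m³ = 2098 kg/d.
Net biomass production P_X = Y_obs × Q·(S₀ − S) = 0.3667 × 2098 = 769.5 kg VSS/d.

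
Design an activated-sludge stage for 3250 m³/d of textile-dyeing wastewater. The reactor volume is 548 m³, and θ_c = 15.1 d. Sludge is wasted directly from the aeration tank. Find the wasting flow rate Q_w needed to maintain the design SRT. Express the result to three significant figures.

With mixed-liquor wasting, θ_c = V/Q_w, so Q_w = V/θ_c = 548.0/15.1 = 36.29 m³/d.

Q_w ≈ 36.3 m³/d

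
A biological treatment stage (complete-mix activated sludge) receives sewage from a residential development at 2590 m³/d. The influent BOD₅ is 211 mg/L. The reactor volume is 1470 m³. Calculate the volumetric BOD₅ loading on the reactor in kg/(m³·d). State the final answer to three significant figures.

Applied BOD₅ load per unit volume = Q·S₀/V = (2590 × 211/1000)/1470 = 0.3718 kg BOD₅·m⁻³·d⁻¹.

L_v ≈ 0.372 kg BOD₅/(m³·d)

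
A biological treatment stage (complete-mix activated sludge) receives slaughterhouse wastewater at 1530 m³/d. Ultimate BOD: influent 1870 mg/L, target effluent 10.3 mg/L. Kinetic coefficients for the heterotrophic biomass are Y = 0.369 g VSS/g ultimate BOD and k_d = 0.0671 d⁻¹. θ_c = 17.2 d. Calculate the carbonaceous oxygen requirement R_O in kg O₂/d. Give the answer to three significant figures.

R_O ≈ 2150 kg O₂/d

Observed yield with endogenous decay: Y_obs = Y / (1 + k_d·θ_c) = 0.369 / (1 + 0.0671 × 17.2) = 0.369 / 2.154 = 0.1713 g VSS/g ultimate BOD.
Mass of ultimate BOD removed per day: Q(S₀ − S) = 1530 × 1860 g/m³ = 2845 kg/d.
P_X = Y_obs·Q·(S₀ − S) = 0.1713 × 2845 = 487.4 kg VSS/d.
R_O = Q·ΔS − 1.42 P_X = 2845 − 692.1 = 2153 kg O₂/d.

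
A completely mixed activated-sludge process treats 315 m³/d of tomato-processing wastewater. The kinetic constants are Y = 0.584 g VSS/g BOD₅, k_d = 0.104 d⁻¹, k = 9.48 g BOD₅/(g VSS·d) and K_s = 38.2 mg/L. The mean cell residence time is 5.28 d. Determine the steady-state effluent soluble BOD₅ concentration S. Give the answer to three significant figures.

S ≈ 2.14 mg/L

For a completely mixed reactor with recycle the Lawrence–McCarty relation gives S = K_s·(1 + k_d·θ_c) / [θ_c·(Y·k − k_d) − 1] = 38.2 × (1 + 0.104 × 5.28) / [5.28 × (0.584 × 9.48 − 0.104) − 1] = 59.18 / 27.68 = 2.138 mg/L.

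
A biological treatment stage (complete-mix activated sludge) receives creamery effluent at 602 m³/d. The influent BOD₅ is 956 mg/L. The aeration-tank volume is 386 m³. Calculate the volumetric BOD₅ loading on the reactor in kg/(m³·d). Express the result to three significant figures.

L_v ≈ 1.49 kg BOD₅/(m³·d)

L_v = Q S₀ / V = 602 × 956 × 10⁻³ / 386.0 = 1.491 kg/(m³·d).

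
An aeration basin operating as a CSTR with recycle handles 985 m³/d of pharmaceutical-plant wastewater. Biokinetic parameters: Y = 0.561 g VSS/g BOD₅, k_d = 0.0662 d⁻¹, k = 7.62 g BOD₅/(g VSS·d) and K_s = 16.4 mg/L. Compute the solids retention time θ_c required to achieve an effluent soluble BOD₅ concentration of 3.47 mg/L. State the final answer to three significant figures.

θ_c ≈ 1.47 d

At the target effluent, Y k S/(K_s+S) = 0.561×7.62×3.47/19.87 = 0.7465 d⁻¹.
θ_c = 1/(μ − k_d) = 1/(0.7465 − 0.0662) = 1/0.6803 = 1.470 d.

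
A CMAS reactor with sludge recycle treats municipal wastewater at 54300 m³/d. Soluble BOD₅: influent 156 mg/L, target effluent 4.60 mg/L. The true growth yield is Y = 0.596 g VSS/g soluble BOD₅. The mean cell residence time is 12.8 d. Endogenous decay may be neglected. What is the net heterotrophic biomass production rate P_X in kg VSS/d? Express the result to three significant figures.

With endogenous decay neglected, the observed yield equals the true yield: Y_obs = Y = 0.596 g VSS/g soluble BOD₅.
ΔS = 156 − 4.60 = 151.4 mg/L, so the substrate removal rate is 54300 × 151.4/1000 = 8221 kg soluble BOD₅/d.
Net biomass production P_X = Y_obs × Q·(S₀ − S) = 0.5960 × 8221 = 4900 kg VSS/d.

P_X ≈ 4900 kg VSS/d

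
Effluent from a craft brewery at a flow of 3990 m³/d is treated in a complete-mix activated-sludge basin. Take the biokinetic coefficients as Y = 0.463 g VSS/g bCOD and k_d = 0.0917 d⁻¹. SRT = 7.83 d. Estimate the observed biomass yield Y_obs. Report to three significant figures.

Y_obs ≈ 0.269 g VSS/g bCOD

The observed yield is Y_obs = Y/(1 + k_d·θ_c) = 0.463 / (1 + 0.0917 × 7.83) = 0.463 / 1.718 = 0.2695 g VSS per g bCOD removed.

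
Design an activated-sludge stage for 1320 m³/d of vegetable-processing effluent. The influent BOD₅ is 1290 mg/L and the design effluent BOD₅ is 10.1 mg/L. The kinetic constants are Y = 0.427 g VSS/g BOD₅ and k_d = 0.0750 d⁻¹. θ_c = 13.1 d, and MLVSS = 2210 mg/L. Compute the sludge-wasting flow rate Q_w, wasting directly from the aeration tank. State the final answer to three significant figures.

Steady-state biomass mass balance: V·X·(1 + k_d·θ_c) = Y·Q·(S₀ − S)·θ_c, so V = 0.427 × 1320 × (1290 − 10.1) × 13.1 / [2210 × (1 + 0.0750 × 13.1)] = 9.45×10^6 / 4381 = 2157 m³.
With mixed-liquor wasting, θ_c = V/Q_w, so Q_w = V/θ_c = 2157/13.1 = 164.7 m³/d.

Q_w ≈ 165 m³/d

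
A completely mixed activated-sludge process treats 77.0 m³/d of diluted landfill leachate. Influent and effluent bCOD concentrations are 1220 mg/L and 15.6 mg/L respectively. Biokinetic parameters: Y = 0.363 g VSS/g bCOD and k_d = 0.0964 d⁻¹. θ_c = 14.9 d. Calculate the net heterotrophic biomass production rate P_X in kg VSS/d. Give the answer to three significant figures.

Observed yield with endogenous decay: Y_obs = Y / (1 + k_d·θ_c) = 0.363 / (1 + 0.0964 × 14.9) = 0.363 / 2.436 = 0.1490 g VSS/g bCOD.
Substrate removed = Q·(S₀ − S) = 77.0 m³/d × (1220 − 15.6) g/m³ = 9.27×10^4 g/d = 92.74 kg/d.
Biomass produced: P_X = Y_obs·Q·ΔS = 0.1490 × 92.74 ≈ 13.82 kg VSS/d.

P_X ≈ 13.8 kg VSS/d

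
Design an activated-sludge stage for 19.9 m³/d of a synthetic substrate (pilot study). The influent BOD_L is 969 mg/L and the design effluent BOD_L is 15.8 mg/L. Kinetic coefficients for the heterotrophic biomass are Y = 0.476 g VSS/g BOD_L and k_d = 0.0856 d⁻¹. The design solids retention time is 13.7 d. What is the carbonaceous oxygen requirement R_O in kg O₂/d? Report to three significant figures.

R_O ≈ 13.1 kg O₂/d

The observed yield is Y_obs = Y/(1 + k_d·θ_c) = 0.476 / (1 + 0.0856 × 13.7) = 0.476 / 2.173 = 0.2191 g VSS per g BOD_L removed.
Q·(S₀ − S) = 19.9 × (969 − 15.8) × 10⁻³ = 18.97 kg/d removed.
P_X = Y_obs·Q·(S₀ − S) = 0.2191 × 18.97 = 4.156 kg VSS/d.
R_O = Q·ΔS − 1.42 P_X = 18.97 − 5.901 = 13.07 kg O₂/d.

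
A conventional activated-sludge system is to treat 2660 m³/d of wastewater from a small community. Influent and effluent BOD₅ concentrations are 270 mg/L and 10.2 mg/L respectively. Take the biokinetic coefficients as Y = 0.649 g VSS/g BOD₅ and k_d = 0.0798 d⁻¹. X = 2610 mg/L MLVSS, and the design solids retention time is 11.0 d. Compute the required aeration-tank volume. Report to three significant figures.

V ≈ 1010 m³

Rearranging the biomass balance for a CMAS with decay, V = Y·Q·ΔS·θ_c / [X·(1+k_d θ_c)] = 0.649 × 2660 × (270 − 10.2) × 11.0 / [2610 × (1 + 0.0798 × 11.0)] = 4.93×10^6 / 4901 = 1007 m³.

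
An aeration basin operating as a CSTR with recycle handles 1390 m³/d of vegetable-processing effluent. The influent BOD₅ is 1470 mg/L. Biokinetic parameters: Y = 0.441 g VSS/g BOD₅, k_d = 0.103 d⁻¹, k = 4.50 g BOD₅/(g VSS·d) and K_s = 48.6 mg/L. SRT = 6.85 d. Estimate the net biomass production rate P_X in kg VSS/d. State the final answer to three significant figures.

From the Monod/SRT balance for a CMAS, S = K_s·(1+k_d θ_c)/[θ_c·(Y k − k_d) − 1] = 48.6 × (1 + 0.103 × 6.85) / [6.85 × (0.441 × 4.50 − 0.103) − 1] = 82.89 / 11.89 = 6.972 mg/L.
The observed yield is Y_obs = Y/(1 + k_d·θ_c) = 0.441 / (1 + 0.103 × 6.85) = 0.441 / 1.706 = 0.2586 g VSS per g BOD₅ removed.
Mass of BOD₅ removed per day: Q(S₀ − S) = 1390 × 1463 g/m³ = 2034 kg/d.
Net biomass production P_X = Y_obs × Q·(S₀ − S) = 0.2586 × 2034 = 525.8 kg VSS/d.

P_X ≈ 526 kg VSS/d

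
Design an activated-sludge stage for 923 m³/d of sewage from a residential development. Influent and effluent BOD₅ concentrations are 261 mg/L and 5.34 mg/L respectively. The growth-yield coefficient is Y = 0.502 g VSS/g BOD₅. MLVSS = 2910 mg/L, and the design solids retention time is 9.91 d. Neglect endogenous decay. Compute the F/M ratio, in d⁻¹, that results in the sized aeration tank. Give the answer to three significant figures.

F/M ≈ 0.205 d⁻¹

With k_d = 0 the design equation reduces to V = Y Q (S₀−S) θ_c / X = 0.502 × 923 × (261 − 5.34) × 9.91 / 2910 = 403.4 m³.
F/M = Q·S₀ / (V·X) = 923 × 261 / (403.4 × 2910) = 0.2052 g BOD₅·(g VSS·d)⁻¹.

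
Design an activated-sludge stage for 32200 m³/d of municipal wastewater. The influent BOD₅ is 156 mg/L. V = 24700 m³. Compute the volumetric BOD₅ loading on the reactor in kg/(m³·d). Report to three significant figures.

L_v = Q S₀ / V = 32200 × 156 × 10⁻³ / 24700 = 0.2034 kg/(m³·d).

L_v ≈ 0.203 kg BOD₅/(m³·d)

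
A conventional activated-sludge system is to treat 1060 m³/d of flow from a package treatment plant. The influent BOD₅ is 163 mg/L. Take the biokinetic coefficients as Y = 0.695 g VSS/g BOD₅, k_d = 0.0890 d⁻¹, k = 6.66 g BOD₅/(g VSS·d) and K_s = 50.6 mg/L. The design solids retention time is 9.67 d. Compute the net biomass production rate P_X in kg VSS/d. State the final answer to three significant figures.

From the Monod/SRT balance for a CMAS, S = K_s·(1+k_d θ_c)/[θ_c·(Y k − k_d) − 1] = 50.6 × (1 + 0.0890 × 9.67) / [9.67 × (0.695 × 6.66 − 0.0890) − 1] = 94.15 / 42.90 = 2.195 mg/L.
Y_obs = Y / (1 + k_d θ_c) = 0.695 / (1 + 0.0890 × 9.67) = 0.695 / 1.861 = 0.3735.
Substrate removed = Q·(S₀ − S) = 1060 m³/d × (163 − 2.19) g/m³ = 1.7×10^5 g/d = 170.5 kg/d.
P_X = Y_obs · Q(S₀ − S) = 0.3735 × 170.5 = 63.67 kg VSS/d.

P_X ≈ 63.7 kg VSS/d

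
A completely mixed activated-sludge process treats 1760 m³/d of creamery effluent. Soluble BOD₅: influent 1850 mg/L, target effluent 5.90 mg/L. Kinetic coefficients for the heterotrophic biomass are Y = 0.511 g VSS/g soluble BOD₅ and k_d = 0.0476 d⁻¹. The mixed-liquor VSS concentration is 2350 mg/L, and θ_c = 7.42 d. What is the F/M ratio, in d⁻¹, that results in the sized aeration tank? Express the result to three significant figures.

F/M ≈ 0.358 d⁻¹

Rearranging the biomass balance for a CMAS with decay, V = Y·Q·ΔS·θ_c / [X·(1+k_d θ_c)] = 0.511 × 1760 × (1850 − 5.90) × 7.42 / [2350 × (1 + 0.0476 × 7.42)] = 1.23×10^7 / 3180 = 3870 m³.
F/M = applied load / biomass = Q·S₀/(V·X) = 1760 × 1850 / (3870 × 2350) = 0.3580 d⁻¹.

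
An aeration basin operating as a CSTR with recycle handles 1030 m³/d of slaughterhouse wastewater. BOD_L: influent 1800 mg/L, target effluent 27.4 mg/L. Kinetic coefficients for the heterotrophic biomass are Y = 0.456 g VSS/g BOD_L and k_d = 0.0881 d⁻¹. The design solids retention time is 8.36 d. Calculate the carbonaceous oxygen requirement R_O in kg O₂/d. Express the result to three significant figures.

Y_obs = Y / (1 + k_d θ_c) = 0.456 / (1 + 0.0881 × 8.36) = 0.456 / 1.737 = 0.2626.
Mass of BOD_L removed per day: Q(S₀ − S) = 1030 × 1773 g/m³ = 1826 kg/d.
Net sludge production P_X = 0.2626 × 1826 = 479.4 kg VSS/d.
Carbonaceous O₂ demand = substrate oxidised − cell-mass equivalent = 1826 − 1.42 × 479.4 = 1145 kg O₂/d.

R_O ≈ 1140 kg O₂/d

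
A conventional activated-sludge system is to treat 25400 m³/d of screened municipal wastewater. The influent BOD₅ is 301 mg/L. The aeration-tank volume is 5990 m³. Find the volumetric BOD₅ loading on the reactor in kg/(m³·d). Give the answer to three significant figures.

L_v ≈ 1.28 kg BOD₅/(m³·d)

L_v = Q S₀ / V = 25400 × 301 × 10⁻³ / 5990 = 1.276 kg/(m³·d).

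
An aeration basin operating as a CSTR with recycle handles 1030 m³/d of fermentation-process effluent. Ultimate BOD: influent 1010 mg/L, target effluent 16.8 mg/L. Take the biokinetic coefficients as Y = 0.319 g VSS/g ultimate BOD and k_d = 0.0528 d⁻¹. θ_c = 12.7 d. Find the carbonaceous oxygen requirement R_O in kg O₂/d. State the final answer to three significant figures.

R_O ≈ 746 kg O₂/d

Y_obs = Y / (1 + k_d θ_c) = 0.319 / (1 + 0.0528 × 12.7) = 0.319 / 1.671 = 0.1910.
Mass of ultimate BOD removed per day: Q(S₀ − S) = 1030 × 993.2 g/m³ = 1023 kg/d.
Net sludge production P_X = 0.1910 × 1023 = 195.3 kg VSS/d.
R_O = Q·ΔS − 1.42 P_X = 1023 − 277.4 = 745.6 kg O₂/d.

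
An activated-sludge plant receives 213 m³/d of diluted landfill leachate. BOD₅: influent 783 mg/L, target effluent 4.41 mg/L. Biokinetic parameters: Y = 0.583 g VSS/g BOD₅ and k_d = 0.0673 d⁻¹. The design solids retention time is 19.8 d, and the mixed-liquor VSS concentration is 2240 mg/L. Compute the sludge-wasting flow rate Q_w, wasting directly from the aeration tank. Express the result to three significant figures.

Q_w ≈ 18.5 m³/d

Rearranging the biomass balance for a CMAS with decay, V = Y·Q·ΔS·θ_c / [X·(1+k_d θ_c)] = 0.583 × 213 × (783 − 4.41) × 19.8 / [2240 × (1 + 0.0673 × 19.8)] = 1.91×10^6 / 5225 = 366.4 m³.
With mixed-liquor wasting, θ_c = V/Q_w, so Q_w = V/θ_c = 366.4/19.8 = 18.50 m³/d.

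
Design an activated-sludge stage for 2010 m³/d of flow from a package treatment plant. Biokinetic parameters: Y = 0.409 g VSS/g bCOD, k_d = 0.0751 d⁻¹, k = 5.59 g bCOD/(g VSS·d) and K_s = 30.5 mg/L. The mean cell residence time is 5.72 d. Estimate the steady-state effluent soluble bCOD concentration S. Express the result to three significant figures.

Effluent substrate depends only on kinetics and SRT: S = K_s(1 + k_d θ_c) / [θ_c(Yk − k_d) − 1] = 30.5 × (1 + 0.0751 × 5.72) / [5.72 × (0.409 × 5.59 − 0.0751) − 1] = 43.60 / 11.65 = 3.743 mg/L.

S ≈ 3.74 mg/L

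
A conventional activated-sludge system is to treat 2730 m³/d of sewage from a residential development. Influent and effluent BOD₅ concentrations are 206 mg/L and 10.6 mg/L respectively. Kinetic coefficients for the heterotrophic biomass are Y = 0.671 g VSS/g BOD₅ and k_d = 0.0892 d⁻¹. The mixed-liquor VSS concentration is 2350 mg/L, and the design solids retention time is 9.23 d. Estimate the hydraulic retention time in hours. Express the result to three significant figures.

From the SRT design equation V = Y Q (S₀−S) θ_c / [X (1 + k_d θ_c)] = 0.671 × 2730 × (206 − 10.6) × 9.23 / [2350 × (1 + 0.0892 × 9.23)] = 3.3×10^6 / 4285 = 771.0 m³.
Hydraulic retention time τ = V/Q = 771.0 / 2730 = 0.2824 d = 6.778 h.

τ ≈ 6.78 h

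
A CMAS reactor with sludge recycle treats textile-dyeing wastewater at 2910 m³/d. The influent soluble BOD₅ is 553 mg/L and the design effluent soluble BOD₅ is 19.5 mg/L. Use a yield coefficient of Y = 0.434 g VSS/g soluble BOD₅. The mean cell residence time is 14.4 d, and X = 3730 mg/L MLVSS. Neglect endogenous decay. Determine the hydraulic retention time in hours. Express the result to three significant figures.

With k_d = 0 the design equation reduces to V = Y Q (S₀−S) θ_c / X = 0.434 × 2910 × (553 − 19.5) × 14.4 / 3730 = 2601 m³.
Hydraulic retention time τ = V/Q = 2601 / 2910 = 0.8939 d = 21.45 h.

τ ≈ 21.5 h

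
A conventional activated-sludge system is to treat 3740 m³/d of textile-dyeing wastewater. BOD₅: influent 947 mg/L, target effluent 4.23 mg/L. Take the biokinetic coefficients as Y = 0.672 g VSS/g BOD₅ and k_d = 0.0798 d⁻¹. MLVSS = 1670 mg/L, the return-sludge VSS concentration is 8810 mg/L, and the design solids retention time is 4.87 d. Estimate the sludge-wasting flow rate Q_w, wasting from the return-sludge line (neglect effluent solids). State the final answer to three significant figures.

Q_w ≈ 194 m³/d

From the SRT design equation V = Y Q (S₀−S) θ_c / [X (1 + k_d θ_c)] = 0.672 × 3740 × (947 − 4.23) × 4.87 / [1670 × (1 + 0.0798 × 4.87)] = 1.15×10^7 / 2319 = 4976 m³.
θ_c = V·X/(Q_w·X_r) when wasting from the recycle, so Q_w = V·X/(θ_c·X_r) = 4976 × 1670 / (4.87 × 8810) = 193.7 m³/d.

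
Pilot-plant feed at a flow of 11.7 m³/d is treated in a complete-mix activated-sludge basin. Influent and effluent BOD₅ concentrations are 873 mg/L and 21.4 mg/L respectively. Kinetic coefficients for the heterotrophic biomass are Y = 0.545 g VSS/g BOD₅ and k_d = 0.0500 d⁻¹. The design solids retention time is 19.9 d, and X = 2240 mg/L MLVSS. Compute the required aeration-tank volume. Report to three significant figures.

Rearranging the biomass balance for a CMAS with decay, V = Y·Q·ΔS·θ_c / [X·(1+k_d θ_c)] = 0.545 × 11.7 × (873 − 21.4) × 19.9 / [2240 × (1 + 0.0500 × 19.9)] = 1.08×10^5 / 4469 = 24.18 m³.

V ≈ 24.2 m³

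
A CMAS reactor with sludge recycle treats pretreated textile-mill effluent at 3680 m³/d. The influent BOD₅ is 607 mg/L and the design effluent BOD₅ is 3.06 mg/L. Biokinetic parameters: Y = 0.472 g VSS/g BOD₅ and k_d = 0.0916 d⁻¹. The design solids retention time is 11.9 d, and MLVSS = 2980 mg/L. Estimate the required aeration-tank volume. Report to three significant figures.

Rearranging the biomass balance for a CMAS with decay, V = Y·Q·ΔS·θ_c / [X·(1+k_d θ_c)] = 0.472 × 3680 × (607 − 3.06) × 11.9 / [2980 × (1 + 0.0916 × 11.9)] = 1.25×10^7 / 6228 = 2004 m³.

V ≈ 2000 m³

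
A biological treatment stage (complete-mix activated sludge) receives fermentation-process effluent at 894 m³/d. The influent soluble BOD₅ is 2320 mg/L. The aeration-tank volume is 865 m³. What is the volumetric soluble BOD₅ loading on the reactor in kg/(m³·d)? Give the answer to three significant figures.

L_v = Q S₀ / V = 894 × 2320 × 10⁻³ / 865.0 = 2.398 kg/(m³·d).

L_v ≈ 2.40 kg soluble BOD₅/(m³·d)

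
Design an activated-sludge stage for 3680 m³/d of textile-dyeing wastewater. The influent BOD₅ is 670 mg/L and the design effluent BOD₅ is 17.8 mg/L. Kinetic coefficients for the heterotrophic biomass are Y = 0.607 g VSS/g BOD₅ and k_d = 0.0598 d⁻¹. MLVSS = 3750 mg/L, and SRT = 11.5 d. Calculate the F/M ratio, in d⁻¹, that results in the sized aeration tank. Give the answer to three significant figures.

F/M ≈ 0.248 d⁻¹

From the SRT design equation V = Y Q (S₀−S) θ_c / [X (1 + k_d θ_c)] = 0.607 × 3680 × (670 − 17.8) × 11.5 / [3750 × (1 + 0.0598 × 11.5)] = 1.68×10^7 / 6329 = 2647 m³.
Food-to-microorganism ratio F/M = Q S₀ / (V X) = 3680 × 670 / (2647 × 3750) = 0.2484 d⁻¹.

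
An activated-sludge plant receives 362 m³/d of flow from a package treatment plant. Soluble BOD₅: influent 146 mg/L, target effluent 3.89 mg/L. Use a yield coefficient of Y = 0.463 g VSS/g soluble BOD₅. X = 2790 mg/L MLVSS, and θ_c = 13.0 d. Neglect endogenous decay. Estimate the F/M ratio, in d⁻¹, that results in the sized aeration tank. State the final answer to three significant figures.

V·X = Y·Q·ΔS·θ_c gives V = 0.463 × 362 × (146 − 3.89) × 13.0 / 2790 = 111.0 m³.
Food-to-microorganism ratio F/M = Q S₀ / (V X) = 362 × 146 / (111.0 × 2790) = 0.1707 d⁻¹.

F/M ≈ 0.171 d⁻¹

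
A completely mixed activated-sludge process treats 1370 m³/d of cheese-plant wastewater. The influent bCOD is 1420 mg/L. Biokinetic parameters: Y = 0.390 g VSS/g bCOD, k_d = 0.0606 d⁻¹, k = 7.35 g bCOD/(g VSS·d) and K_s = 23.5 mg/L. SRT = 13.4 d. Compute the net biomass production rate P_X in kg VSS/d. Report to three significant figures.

P_X ≈ 418 kg VSS/d

Effluent substrate depends only on kinetics and SRT: S = K_s(1 + k_d θ_c) / [θ_c(Yk − k_d) − 1] = 23.5 × (1 + 0.0606 × 13.4) / [13.4 × (0.390 × 7.35 − 0.0606) − 1] = 42.58 / 36.60 = 1.163 mg/L.
The observed yield is Y_obs = Y/(1 + k_d·θ_c) = 0.390 / (1 + 0.0606 × 13.4) = 0.390 / 1.812 = 0.2152 g VSS per g bCOD removed.
ΔS = 1420 − 1.16 = 1419 mg/L, so the substrate removal rate is 1370 × 1419/1000 = 1944 kg bCOD/d.
Biomass produced: P_X = Y_obs·Q·ΔS = 0.2152 × 1944 ≈ 418.4 kg VSS/d.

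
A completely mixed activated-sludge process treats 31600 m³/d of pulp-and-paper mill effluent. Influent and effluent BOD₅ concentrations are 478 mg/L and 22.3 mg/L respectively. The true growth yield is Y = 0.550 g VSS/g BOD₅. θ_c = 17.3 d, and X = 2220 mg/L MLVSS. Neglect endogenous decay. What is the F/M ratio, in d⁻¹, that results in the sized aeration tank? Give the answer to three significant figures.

With k_d = 0 the design equation reduces to V = Y Q (S₀−S) θ_c / X = 0.550 × 31600 × (478 − 22.3) × 17.3 / 2220 = 61719 m³.
F/M = Q·S₀ / (V·X) = 31600 × 478 / (61719 × 2220) = 0.1102 g BOD₅·(g VSS·d)⁻¹.

F/M ≈ 0.110 d⁻¹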